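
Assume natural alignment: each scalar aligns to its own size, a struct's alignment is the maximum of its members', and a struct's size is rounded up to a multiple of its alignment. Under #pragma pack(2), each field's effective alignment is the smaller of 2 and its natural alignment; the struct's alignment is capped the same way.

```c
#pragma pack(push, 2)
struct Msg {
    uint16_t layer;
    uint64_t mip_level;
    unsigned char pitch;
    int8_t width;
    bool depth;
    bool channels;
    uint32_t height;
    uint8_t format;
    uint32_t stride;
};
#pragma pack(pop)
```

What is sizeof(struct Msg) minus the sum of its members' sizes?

0..2  layer  (2B, 2-aligned)
2..10  mip_level  (8B, 2-aligned)
10..11  pitch  (1B, 1-aligned)
11..12  width  (1B, 1-aligned)
12..13  depth  (1B, 1-aligned)
13..14  channels  (1B, 1-aligned)
14..18  height  (4B, 2-aligned)
18..19  format  (1B, 1-aligned)
19..20  -- padding (1B)
20..24  stride  (4B, 2-aligned)
sizeof = 24, alignof = 2
data bytes 23, size 24 → padding 1

1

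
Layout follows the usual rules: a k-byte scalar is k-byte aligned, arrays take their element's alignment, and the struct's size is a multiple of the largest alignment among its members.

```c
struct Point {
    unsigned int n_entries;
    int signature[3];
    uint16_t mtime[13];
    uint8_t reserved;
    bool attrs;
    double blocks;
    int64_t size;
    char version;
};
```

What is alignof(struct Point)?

member alignments: n_entries=4, signature=4, mtime=2, reserved=1, attrs=1, blocks=8, size=8, version=1
max = 8

8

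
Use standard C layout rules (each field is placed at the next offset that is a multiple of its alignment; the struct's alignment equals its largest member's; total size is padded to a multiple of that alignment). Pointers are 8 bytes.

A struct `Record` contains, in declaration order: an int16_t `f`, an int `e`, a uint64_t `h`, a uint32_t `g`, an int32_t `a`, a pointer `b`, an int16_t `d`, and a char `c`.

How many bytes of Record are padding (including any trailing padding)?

0..2  f  (2B, 2-aligned)
2..4  -- padding (2B)
4..8  e  (4B, 4-aligned)
8..16  h  (8B, 8-aligned)
16..20  g  (4B, 4-aligned)
20..24  a  (4B, 4-aligned)
24..32  b  (8B, 8-aligned)
32..34  d  (2B, 2-aligned)
34..35  c  (1B, 1-aligned)
35..40  -- tail padding (5B)
sizeof = 40, alignof = 8
data bytes 33, size 40 → padding 7

7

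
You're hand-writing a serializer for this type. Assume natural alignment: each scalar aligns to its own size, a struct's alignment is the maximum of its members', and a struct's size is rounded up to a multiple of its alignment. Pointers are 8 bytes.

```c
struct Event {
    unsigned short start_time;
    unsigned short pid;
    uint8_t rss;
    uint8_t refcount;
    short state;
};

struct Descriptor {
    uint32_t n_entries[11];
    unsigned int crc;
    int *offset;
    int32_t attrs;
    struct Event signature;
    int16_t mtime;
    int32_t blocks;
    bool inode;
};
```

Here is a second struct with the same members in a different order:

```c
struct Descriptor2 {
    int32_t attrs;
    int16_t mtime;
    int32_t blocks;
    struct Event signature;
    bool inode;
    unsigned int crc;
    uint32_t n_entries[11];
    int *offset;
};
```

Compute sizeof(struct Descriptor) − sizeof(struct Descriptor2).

0

Event: 0..2  start_time  (2B, 2-aligned); 2..4  pid  (2B, 2-aligned); 4..5  rss  (1B, 1-aligned); 5..6  refcount  (1B, 1-aligned); 6..8  state  (2B, 2-aligned); sizeof = 8, alignof = 2
0..44  n_entries  (44B, 4-aligned)
44..48  crc  (4B, 4-aligned)
48..56  offset  (8B, 8-aligned)
56..60  attrs  (4B, 4-aligned)
60..68  signature  (8B, 2-aligned)
68..70  mtime  (2B, 2-aligned)
70..72  -- padding (2B)
72..76  blocks  (4B, 4-aligned)
76..77  inode  (1B, 1-aligned)
77..80  -- tail padding (3B)
sizeof = 80, alignof = 8
— Descriptor2 —
0..4  attrs  (4B, 4-aligned)
4..6  mtime  (2B, 2-aligned)
6..8  -- padding (2B)
8..12  blocks  (4B, 4-aligned)
12..20  signature  (8B, 2-aligned)
20..21  inode  (1B, 1-aligned)
21..24  -- padding (3B)
24..28  crc  (4B, 4-aligned)
28..72  n_entries  (44B, 4-aligned)
72..80  offset  (8B, 8-aligned)
sizeof = 80, alignof = 8
80 − 80 = 0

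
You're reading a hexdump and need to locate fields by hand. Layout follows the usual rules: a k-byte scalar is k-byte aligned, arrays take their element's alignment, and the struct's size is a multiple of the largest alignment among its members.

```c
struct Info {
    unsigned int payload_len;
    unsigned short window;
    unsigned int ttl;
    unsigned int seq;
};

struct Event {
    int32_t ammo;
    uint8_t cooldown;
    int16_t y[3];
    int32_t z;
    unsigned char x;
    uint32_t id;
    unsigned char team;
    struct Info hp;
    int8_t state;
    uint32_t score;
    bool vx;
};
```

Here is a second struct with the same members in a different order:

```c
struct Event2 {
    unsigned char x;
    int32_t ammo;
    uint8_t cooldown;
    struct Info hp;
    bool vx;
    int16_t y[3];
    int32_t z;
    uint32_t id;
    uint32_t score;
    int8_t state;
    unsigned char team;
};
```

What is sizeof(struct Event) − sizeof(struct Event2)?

Info: @0: payload_len [4B, align 4] → 4; @4: window [2B, align 2] → 6; +2 pad (align 4); @8: ttl [4B, align 4] → 12; @12: seq [4B, align 4] → 16; size 16, align 4
@0: ammo [4B, align 4] → 4
@4: cooldown [1B, align 1] → 5
+1 pad (align 2)
@6: y [6B, align 2] → 12
@12: z [4B, align 4] → 16
@16: x [1B, align 1] → 17
+3 pad (align 4)
@20: id [4B, align 4] → 24
@24: team [1B, align 1] → 25
+3 pad (align 4)
@28: hp [16B, align 4] → 44
@44: state [1B, align 1] → 45
+3 pad (align 4)
@48: score [4B, align 4] → 52
@52: vx [1B, align 1] → 53
+3 tail pad (align 4)
size 56, align 4
— Event2 —
@0: x [1B, align 1] → 1
+3 pad (align 4)
@4: ammo [4B, align 4] → 8
@8: cooldown [1B, align 1] → 9
+3 pad (align 4)
@12: hp [16B, align 4] → 28
@28: vx [1B, align 1] → 29
+1 pad (align 2)
@30: y [6B, align 2] → 36
@36: z [4B, align 4] → 40
@40: id [4B, align 4] → 44
@44: score [4B, align 4] → 48
@48: state [1B, align 1] → 49
@49: team [1B, align 1] → 50
+2 tail pad (align 4)
size 52, align 4
56 − 52 = 4

4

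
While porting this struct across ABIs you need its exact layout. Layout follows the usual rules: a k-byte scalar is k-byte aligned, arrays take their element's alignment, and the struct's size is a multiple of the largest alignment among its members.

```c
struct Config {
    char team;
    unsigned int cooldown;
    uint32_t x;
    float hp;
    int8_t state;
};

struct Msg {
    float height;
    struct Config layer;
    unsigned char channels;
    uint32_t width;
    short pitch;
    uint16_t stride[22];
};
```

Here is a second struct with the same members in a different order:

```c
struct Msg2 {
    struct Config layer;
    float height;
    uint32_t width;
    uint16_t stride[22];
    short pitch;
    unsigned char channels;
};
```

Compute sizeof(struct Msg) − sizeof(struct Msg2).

Config: 0..1  team  (1B, 1-aligned); 1..4  -- padding (3B); 4..8  cooldown  (4B, 4-aligned); 8..12  x  (4B, 4-aligned); 12..16  hp  (4B, 4-aligned); 16..17  state  (1B, 1-aligned); 17..20  -- tail padding (3B); sizeof = 20, alignof = 4
0..4  height  (4B, 4-aligned)
4..24  layer  (20B, 4-aligned)
24..25  channels  (1B, 1-aligned)
25..28  -- padding (3B)
28..32  width  (4B, 4-aligned)
32..34  pitch  (2B, 2-aligned)
34..78  stride  (44B, 2-aligned)
78..80  -- tail padding (2B)
sizeof = 80, alignof = 4
— Msg2 —
0..20  layer  (20B, 4-aligned)
20..24  height  (4B, 4-aligned)
24..28  width  (4B, 4-aligned)
28..72  stride  (44B, 2-aligned)
72..74  pitch  (2B, 2-aligned)
74..75  channels  (1B, 1-aligned)
75..76  -- tail padding (1B)
sizeof = 76, alignof = 4
80 − 76 = 4

4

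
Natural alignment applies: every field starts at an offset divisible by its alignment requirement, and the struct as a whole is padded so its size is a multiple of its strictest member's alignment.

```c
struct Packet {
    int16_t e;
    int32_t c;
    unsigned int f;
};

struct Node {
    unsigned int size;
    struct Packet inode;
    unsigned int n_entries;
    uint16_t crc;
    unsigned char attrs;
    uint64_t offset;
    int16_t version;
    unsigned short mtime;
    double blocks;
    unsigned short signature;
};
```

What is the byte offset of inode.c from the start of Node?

Packet: @0: e [2B, align 2] → 2; +2 pad (align 4); @4: c [4B, align 4] → 8; @8: f [4B, align 4] → 12; size 12, align 4
@0: size [4B, align 4] → 4
@4: inode [12B, align 4] → 16
within Packet: c at 4
4 + 4 = 8

8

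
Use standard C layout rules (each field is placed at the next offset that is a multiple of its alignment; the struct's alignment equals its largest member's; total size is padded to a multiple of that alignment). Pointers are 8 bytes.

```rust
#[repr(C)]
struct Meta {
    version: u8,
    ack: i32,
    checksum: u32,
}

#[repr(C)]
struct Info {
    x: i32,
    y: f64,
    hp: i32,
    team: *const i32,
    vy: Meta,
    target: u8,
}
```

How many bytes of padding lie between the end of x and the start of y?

4

Meta: version at 0 (size 1, align 1) → ends 1; pad 3 to align 4 for ack; ack at 4 (size 4, align 4) → ends 8; checksum at 8 (size 4, align 4) → ends 12; total 12 bytes, alignment 4
x at 0 (size 4, align 4) → ends 4
pad 4 to align 8 for y
y at 8 (size 8, align 8) → ends 16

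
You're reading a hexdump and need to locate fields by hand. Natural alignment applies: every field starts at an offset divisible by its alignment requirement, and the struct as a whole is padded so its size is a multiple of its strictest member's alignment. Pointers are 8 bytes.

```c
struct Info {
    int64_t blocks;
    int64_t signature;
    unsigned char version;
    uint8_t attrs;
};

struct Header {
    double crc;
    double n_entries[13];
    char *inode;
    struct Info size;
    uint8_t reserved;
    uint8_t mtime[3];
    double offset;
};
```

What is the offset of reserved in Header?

144

Info: @0: blocks [8B, align 8] → 8; @8: signature [8B, align 8] → 16; @16: version [1B, align 1] → 17; @17: attrs [1B, align 1] → 18; +6 tail pad (align 8); size 24, align 8
@0: crc [8B, align 8] → 8
@8: n_entries [104B, align 8] → 112
@112: inode [8B, align 8] → 120
@120: size [24B, align 8] → 144
@144: reserved [1B, align 1] → 145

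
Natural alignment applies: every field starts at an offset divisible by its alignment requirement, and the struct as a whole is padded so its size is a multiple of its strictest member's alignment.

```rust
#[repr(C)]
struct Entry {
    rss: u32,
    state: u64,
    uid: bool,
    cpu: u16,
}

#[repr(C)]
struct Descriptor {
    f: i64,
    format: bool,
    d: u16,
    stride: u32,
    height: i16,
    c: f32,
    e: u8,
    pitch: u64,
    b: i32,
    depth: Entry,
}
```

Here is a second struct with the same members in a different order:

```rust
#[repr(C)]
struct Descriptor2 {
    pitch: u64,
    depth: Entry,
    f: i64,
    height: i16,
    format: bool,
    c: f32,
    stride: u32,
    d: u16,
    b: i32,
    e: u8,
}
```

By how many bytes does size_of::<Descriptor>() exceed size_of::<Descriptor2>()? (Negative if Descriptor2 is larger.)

8

Entry: rss at 0 (size 4, align 4) → ends 4; pad 4 to align 8 for state; state at 8 (size 8, align 8) → ends 16; uid at 16 (size 1, align 1) → ends 17; pad 1 to align 2 for cpu; cpu at 18 (size 2, align 2) → ends 20; tail pad 4 to reach multiple of 8; total 24 bytes, alignment 8
f at 0 (size 8, align 8) → ends 8
format at 8 (size 1, align 1) → ends 9
pad 1 to align 2 for d
d at 10 (size 2, align 2) → ends 12
stride at 12 (size 4, align 4) → ends 16
height at 16 (size 2, align 2) → ends 18
pad 2 to align 4 for c
c at 20 (size 4, align 4) → ends 24
e at 24 (size 1, align 1) → ends 25
pad 7 to align 8 for pitch
pitch at 32 (size 8, align 8) → ends 40
b at 40 (size 4, align 4) → ends 44
pad 4 to align 8 for depth
depth at 48 (size 24, align 8) → ends 72
total 72 bytes, alignment 8
— Descriptor2 —
pitch at 0 (size 8, align 8) → ends 8
depth at 8 (size 24, align 8) → ends 32
f at 32 (size 8, align 8) → ends 40
height at 40 (size 2, align 2) → ends 42
format at 42 (size 1, align 1) → ends 43
pad 1 to align 4 for c
c at 44 (size 4, align 4) → ends 48
stride at 48 (size 4, align 4) → ends 52
d at 52 (size 2, align 2) → ends 54
pad 2 to align 4 for b
b at 56 (size 4, align 4) → ends 60
e at 60 (size 1, align 1) → ends 61
tail pad 3 to reach multiple of 8
total 64 bytes, alignment 8
72 − 64 = 8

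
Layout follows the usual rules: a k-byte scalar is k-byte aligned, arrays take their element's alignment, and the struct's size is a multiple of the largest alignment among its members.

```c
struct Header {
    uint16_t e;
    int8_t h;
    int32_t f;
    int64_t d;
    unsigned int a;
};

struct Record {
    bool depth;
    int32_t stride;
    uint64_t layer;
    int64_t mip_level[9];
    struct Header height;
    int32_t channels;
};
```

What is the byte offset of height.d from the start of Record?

96

Header: e at 0 (size 2, align 2) → ends 2; h at 2 (size 1, align 1) → ends 3; pad 1 to align 4 for f; f at 4 (size 4, align 4) → ends 8; d at 8 (size 8, align 8) → ends 16; a at 16 (size 4, align 4) → ends 20; tail pad 4 to reach multiple of 8; total 24 bytes, alignment 8
depth at 0 (size 1, align 1) → ends 1
pad 3 to align 4 for stride
stride at 4 (size 4, align 4) → ends 8
layer at 8 (size 8, align 8) → ends 16
mip_level at 16 (size 72, align 8) → ends 88
height at 88 (size 24, align 8) → ends 112
within Header: d at 8
88 + 8 = 96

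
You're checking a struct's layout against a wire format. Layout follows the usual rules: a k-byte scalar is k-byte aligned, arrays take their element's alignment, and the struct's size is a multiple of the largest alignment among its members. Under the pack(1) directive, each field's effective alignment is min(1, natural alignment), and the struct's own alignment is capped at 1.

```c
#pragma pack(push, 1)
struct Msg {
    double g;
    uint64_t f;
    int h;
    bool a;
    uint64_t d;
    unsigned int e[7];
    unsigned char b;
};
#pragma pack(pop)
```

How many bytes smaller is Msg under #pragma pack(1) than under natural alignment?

6

natural layout:
  @0: g [8B, align 8] → 8
  @8: f [8B, align 8] → 16
  @16: h [4B, align 4] → 20
  @20: a [1B, align 1] → 21
  +3 pad (align 8)
  @24: d [8B, align 8] → 32
  @32: e [28B, align 4] → 60
  @60: b [1B, align 1] → 61
  +3 tail pad (align 8)
  size 64, align 8
packed(1) layout:
  @0: g [8B, align 1] → 8
  @8: f [8B, align 1] → 16
  @16: h [4B, align 1] → 20
  @20: a [1B, align 1] → 21
  @21: d [8B, align 1] → 29
  @29: e [28B, align 1] → 57
  @57: b [1B, align 1] → 58
  size 58, align 1
64 − 58 = 6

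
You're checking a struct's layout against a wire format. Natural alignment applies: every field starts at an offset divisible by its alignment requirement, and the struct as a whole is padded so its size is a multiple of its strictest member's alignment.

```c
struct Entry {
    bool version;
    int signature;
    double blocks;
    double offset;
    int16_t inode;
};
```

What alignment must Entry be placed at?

member alignments: version=1, signature=4, blocks=8, offset=8, inode=2
max = 8

8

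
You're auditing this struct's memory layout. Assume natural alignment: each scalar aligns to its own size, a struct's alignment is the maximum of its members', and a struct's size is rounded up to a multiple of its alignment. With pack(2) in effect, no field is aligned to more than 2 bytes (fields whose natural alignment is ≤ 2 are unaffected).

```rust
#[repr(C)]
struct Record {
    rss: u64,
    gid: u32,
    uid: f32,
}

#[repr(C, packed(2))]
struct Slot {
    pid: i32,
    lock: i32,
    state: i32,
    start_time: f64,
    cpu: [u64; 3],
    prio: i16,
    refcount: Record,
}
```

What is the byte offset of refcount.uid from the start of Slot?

Record: @0: rss [8B, align 8] → 8; @8: gid [4B, align 4] → 12; @12: uid [4B, align 4] → 16; size 16, align 8
@0: pid [4B, align 2] → 4
@4: lock [4B, align 2] → 8
@8: state [4B, align 2] → 12
@12: start_time [8B, align 2] → 20
@20: cpu [24B, align 2] → 44
@44: prio [2B, align 2] → 46
@46: refcount [16B, align 2] → 62
within Record: uid at 12
46 + 12 = 58

58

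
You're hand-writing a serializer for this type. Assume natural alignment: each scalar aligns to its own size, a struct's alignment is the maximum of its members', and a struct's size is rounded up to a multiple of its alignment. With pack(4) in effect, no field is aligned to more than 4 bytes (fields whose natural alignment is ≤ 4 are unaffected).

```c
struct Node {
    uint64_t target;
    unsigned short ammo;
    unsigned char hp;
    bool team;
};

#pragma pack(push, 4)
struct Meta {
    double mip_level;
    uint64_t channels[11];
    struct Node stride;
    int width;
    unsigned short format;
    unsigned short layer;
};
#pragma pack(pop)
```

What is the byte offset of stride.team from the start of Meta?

Node: 0..8  target  (8B, 8-aligned); 8..10  ammo  (2B, 2-aligned); 10..11  hp  (1B, 1-aligned); 11..12  team  (1B, 1-aligned); 12..16  -- tail padding (4B); sizeof = 16, alignof = 8
0..8  mip_level  (8B, 4-aligned)
8..96  channels  (88B, 4-aligned)
96..112  stride  (16B, 4-aligned)
within Node: team at 11
96 + 11 = 107

107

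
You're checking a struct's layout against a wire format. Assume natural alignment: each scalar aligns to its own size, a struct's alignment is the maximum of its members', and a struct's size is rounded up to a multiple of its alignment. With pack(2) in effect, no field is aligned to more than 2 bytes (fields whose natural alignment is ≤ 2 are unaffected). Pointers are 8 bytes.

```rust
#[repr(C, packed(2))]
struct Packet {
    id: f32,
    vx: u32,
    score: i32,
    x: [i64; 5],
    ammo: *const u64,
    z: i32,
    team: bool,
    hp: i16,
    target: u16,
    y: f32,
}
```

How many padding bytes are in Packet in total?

id at 0 (size 4, align 2) → ends 4
vx at 4 (size 4, align 2) → ends 8
score at 8 (size 4, align 2) → ends 12
x at 12 (size 40, align 2) → ends 52
ammo at 52 (size 8, align 2) → ends 60
z at 60 (size 4, align 2) → ends 64
team at 64 (size 1, align 1) → ends 65
pad 1 to align 2 for hp
hp at 66 (size 2, align 2) → ends 68
target at 68 (size 2, align 2) → ends 70
y at 70 (size 4, align 2) → ends 74
total 74 bytes, alignment 2
data bytes 73, size 74 → padding 1

1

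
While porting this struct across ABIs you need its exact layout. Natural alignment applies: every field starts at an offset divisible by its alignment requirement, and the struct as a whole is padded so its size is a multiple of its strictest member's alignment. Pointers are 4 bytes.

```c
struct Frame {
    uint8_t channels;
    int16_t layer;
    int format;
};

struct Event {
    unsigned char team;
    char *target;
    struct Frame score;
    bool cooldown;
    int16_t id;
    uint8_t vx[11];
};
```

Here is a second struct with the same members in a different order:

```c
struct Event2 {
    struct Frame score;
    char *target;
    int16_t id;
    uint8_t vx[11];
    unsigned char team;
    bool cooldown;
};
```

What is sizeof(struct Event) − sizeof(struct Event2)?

Frame: channels at 0 (size 1, align 1) → ends 1; pad 1 to align 2 for layer; layer at 2 (size 2, align 2) → ends 4; format at 4 (size 4, align 4) → ends 8; total 8 bytes, alignment 4
team at 0 (size 1, align 1) → ends 1
pad 3 to align 4 for target
target at 4 (size 4, align 4) → ends 8
score at 8 (size 8, align 4) → ends 16
cooldown at 16 (size 1, align 1) → ends 17
pad 1 to align 2 for id
id at 18 (size 2, align 2) → ends 20
vx at 20 (size 11, align 1) → ends 31
tail pad 1 to reach multiple of 4
total 32 bytes, alignment 4
— Event2 —
score at 0 (size 8, align 4) → ends 8
target at 8 (size 4, align 4) → ends 12
id at 12 (size 2, align 2) → ends 14
vx at 14 (size 11, align 1) → ends 25
team at 25 (size 1, align 1) → ends 26
cooldown at 26 (size 1, align 1) → ends 27
tail pad 1 to reach multiple of 4
total 28 bytes, alignment 4
32 − 28 = 4

4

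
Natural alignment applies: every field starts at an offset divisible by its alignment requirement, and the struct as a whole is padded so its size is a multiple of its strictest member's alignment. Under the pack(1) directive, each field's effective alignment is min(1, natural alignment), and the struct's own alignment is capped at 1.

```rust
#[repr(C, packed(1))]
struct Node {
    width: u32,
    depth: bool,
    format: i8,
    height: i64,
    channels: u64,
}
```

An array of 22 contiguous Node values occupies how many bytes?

0..4  width  (4B, 1-aligned)
4..5  depth  (1B, 1-aligned)
5..6  format  (1B, 1-aligned)
6..14  height  (8B, 1-aligned)
14..22  channels  (8B, 1-aligned)
sizeof = 22, alignof = 1
array of 22: 22 × 22 = 484

484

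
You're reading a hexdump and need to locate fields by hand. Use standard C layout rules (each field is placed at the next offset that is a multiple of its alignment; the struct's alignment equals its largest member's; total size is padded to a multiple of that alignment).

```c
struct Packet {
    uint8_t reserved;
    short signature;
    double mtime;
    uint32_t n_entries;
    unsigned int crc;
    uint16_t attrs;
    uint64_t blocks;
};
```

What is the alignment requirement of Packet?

member alignments: reserved=1, signature=2, mtime=8, n_entries=4, crc=4, attrs=2, blocks=8
max = 8

8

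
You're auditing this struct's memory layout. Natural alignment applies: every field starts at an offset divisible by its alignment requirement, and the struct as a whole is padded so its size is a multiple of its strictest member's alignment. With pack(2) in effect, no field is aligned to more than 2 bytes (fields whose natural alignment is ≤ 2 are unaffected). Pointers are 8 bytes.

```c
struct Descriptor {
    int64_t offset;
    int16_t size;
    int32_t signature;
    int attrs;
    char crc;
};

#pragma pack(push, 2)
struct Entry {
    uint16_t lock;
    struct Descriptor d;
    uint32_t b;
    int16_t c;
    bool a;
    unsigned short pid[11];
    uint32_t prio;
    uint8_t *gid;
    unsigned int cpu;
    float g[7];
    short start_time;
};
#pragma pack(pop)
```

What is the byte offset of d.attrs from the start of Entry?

18

Descriptor: offset at 0 (size 8, align 8) → ends 8; size at 8 (size 2, align 2) → ends 10; pad 2 to align 4 for signature; signature at 12 (size 4, align 4) → ends 16; attrs at 16 (size 4, align 4) → ends 20; crc at 20 (size 1, align 1) → ends 21; tail pad 3 to reach multiple of 8; total 24 bytes, alignment 8
lock at 0 (size 2, align 2) → ends 2
d at 2 (size 24, align 2) → ends 26
within Descriptor: attrs at 16
2 + 16 = 18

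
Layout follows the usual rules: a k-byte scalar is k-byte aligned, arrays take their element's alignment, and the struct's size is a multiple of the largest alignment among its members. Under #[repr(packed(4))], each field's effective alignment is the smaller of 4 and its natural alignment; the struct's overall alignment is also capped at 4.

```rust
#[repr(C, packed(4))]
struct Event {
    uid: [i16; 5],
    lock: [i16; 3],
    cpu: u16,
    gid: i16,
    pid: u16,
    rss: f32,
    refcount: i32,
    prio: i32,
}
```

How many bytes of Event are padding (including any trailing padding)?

2

@0: uid [10B, align 2] → 10
@10: lock [6B, align 2] → 16
@16: cpu [2B, align 2] → 18
@18: gid [2B, align 2] → 20
@20: pid [2B, align 2] → 22
+2 pad (align 4)
@24: rss [4B, align 4] → 28
@28: refcount [4B, align 4] → 32
@32: prio [4B, align 4] → 36
size 36, align 4
data bytes 34, size 36 → padding 2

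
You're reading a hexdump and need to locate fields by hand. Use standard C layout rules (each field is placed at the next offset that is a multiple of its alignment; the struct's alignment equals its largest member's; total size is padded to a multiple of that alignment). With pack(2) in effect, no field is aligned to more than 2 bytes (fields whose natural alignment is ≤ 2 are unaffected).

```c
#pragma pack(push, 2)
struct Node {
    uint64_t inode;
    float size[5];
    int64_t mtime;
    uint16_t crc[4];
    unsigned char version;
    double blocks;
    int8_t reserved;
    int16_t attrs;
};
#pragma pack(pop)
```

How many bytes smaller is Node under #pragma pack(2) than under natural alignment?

14

natural layout:
  0..8  inode  (8B, 8-aligned)
  8..28  size  (20B, 4-aligned)
  28..32  -- padding (4B)
  32..40  mtime  (8B, 8-aligned)
  40..48  crc  (8B, 2-aligned)
  48..49  version  (1B, 1-aligned)
  49..56  -- padding (7B)
  56..64  blocks  (8B, 8-aligned)
  64..65  reserved  (1B, 1-aligned)
  65..66  -- padding (1B)
  66..68  attrs  (2B, 2-aligned)
  68..72  -- tail padding (4B)
  sizeof = 72, alignof = 8
packed(2) layout:
  0..8  inode  (8B, 2-aligned)
  8..28  size  (20B, 2-aligned)
  28..36  mtime  (8B, 2-aligned)
  36..44  crc  (8B, 2-aligned)
  44..45  version  (1B, 1-aligned)
  45..46  -- padding (1B)
  46..54  blocks  (8B, 2-aligned)
  54..55  reserved  (1B, 1-aligned)
  55..56  -- padding (1B)
  56..58  attrs  (2B, 2-aligned)
  sizeof = 58, alignof = 2
72 − 58 = 14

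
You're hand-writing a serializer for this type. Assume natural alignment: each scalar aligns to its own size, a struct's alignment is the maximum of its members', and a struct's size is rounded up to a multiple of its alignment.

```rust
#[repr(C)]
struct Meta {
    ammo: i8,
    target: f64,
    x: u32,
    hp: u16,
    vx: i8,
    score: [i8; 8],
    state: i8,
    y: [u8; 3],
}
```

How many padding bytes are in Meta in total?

0..1  ammo  (1B, 1-aligned)
1..8  -- padding (7B)
8..16  target  (8B, 8-aligned)
16..20  x  (4B, 4-aligned)
20..22  hp  (2B, 2-aligned)
22..23  vx  (1B, 1-aligned)
23..31  score  (8B, 1-aligned)
31..32  state  (1B, 1-aligned)
32..35  y  (3B, 1-aligned)
35..40  -- tail padding (5B)
sizeof = 40, alignof = 8
data bytes 28, size 40 → padding 12

12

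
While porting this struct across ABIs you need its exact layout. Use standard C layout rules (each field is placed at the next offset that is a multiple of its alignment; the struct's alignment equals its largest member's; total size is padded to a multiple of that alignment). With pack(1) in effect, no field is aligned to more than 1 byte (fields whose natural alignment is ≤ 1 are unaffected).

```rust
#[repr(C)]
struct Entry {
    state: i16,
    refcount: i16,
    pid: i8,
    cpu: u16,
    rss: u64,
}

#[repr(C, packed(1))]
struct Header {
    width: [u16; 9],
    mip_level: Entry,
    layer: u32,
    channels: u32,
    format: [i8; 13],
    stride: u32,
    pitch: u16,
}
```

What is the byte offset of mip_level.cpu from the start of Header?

24

Entry: 0..2  state  (2B, 2-aligned); 2..4  refcount  (2B, 2-aligned); 4..5  pid  (1B, 1-aligned); 5..6  -- padding (1B); 6..8  cpu  (2B, 2-aligned); 8..16  rss  (8B, 8-aligned); sizeof = 16, alignof = 8
0..18  width  (18B, 1-aligned)
18..34  mip_level  (16B, 1-aligned)
within Entry: cpu at 6
18 + 6 = 24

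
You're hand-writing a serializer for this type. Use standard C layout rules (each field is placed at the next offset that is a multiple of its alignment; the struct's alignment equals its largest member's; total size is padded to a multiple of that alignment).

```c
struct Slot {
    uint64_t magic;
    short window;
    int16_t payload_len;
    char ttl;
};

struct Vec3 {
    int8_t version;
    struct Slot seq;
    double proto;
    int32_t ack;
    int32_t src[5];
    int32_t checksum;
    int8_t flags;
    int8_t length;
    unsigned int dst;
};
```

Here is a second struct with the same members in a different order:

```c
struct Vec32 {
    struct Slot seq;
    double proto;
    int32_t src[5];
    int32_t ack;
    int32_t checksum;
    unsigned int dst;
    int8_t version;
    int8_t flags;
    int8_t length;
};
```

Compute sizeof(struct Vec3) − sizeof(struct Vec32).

Slot: magic at 0 (size 8, align 8) → ends 8; window at 8 (size 2, align 2) → ends 10; payload_len at 10 (size 2, align 2) → ends 12; ttl at 12 (size 1, align 1) → ends 13; tail pad 3 to reach multiple of 8; total 16 bytes, alignment 8
version at 0 (size 1, align 1) → ends 1
pad 7 to align 8 for seq
seq at 8 (size 16, align 8) → ends 24
proto at 24 (size 8, align 8) → ends 32
ack at 32 (size 4, align 4) → ends 36
src at 36 (size 20, align 4) → ends 56
checksum at 56 (size 4, align 4) → ends 60
flags at 60 (size 1, align 1) → ends 61
length at 61 (size 1, align 1) → ends 62
pad 2 to align 4 for dst
dst at 64 (size 4, align 4) → ends 68
tail pad 4 to reach multiple of 8
total 72 bytes, alignment 8
— Vec32 —
seq at 0 (size 16, align 8) → ends 16
proto at 16 (size 8, align 8) → ends 24
src at 24 (size 20, align 4) → ends 44
ack at 44 (size 4, align 4) → ends 48
checksum at 48 (size 4, align 4) → ends 52
dst at 52 (size 4, align 4) → ends 56
version at 56 (size 1, align 1) → ends 57
flags at 57 (size 1, align 1) → ends 58
length at 58 (size 1, align 1) → ends 59
tail pad 5 to reach multiple of 8
total 64 bytes, alignment 8
72 − 64 = 8

8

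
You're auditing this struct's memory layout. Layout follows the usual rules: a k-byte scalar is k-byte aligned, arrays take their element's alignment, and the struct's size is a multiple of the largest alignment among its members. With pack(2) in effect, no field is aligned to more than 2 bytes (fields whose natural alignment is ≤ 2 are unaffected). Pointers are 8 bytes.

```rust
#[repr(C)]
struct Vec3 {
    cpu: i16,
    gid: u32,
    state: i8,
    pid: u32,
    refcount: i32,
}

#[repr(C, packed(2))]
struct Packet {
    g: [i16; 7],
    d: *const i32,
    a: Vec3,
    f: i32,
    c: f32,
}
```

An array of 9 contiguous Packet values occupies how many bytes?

Vec3: @0: cpu [2B, align 2] → 2; +2 pad (align 4); @4: gid [4B, align 4] → 8; @8: state [1B, align 1] → 9; +3 pad (align 4); @12: pid [4B, align 4] → 16; @16: refcount [4B, align 4] → 20; size 20, align 4
@0: g [14B, align 2] → 14
@14: d [8B, align 2] → 22
@22: a [20B, align 2] → 42
@42: f [4B, align 2] → 46
@46: c [4B, align 2] → 50
size 50, align 2
array of 9: 9 × 50 = 450

450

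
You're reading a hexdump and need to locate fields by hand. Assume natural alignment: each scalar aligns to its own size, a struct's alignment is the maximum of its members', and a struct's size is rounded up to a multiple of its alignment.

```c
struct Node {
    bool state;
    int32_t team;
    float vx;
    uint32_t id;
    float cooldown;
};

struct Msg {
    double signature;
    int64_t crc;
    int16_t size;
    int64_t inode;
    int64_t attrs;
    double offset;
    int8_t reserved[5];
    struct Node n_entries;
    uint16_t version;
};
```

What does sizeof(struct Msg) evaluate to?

Node: 0..1  state  (1B, 1-aligned); 1..4  -- padding (3B); 4..8  team  (4B, 4-aligned); 8..12  vx  (4B, 4-aligned); 12..16  id  (4B, 4-aligned); 16..20  cooldown  (4B, 4-aligned); sizeof = 20, alignof = 4
0..8  signature  (8B, 8-aligned)
8..16  crc  (8B, 8-aligned)
16..18  size  (2B, 2-aligned)
18..24  -- padding (6B)
24..32  inode  (8B, 8-aligned)
32..40  attrs  (8B, 8-aligned)
40..48  offset  (8B, 8-aligned)
48..53  reserved  (5B, 1-aligned)
53..56  -- padding (3B)
56..76  n_entries  (20B, 4-aligned)
76..78  version  (2B, 2-aligned)
78..80  -- tail padding (2B)
sizeof = 80, alignof = 8

80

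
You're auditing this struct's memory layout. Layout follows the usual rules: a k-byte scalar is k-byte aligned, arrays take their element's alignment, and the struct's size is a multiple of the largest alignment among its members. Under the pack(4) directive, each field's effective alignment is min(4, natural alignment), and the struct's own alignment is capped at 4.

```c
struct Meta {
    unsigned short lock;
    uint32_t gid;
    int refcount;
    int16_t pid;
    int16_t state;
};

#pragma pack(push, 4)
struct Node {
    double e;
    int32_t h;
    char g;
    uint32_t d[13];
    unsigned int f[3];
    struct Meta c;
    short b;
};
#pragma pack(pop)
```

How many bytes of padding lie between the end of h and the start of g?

Meta: @0: lock [2B, align 2] → 2; +2 pad (align 4); @4: gid [4B, align 4] → 8; @8: refcount [4B, align 4] → 12; @12: pid [2B, align 2] → 14; @14: state [2B, align 2] → 16; size 16, align 4
@0: e [8B, align 4] → 8
@8: h [4B, align 4] → 12
@12: g [1B, align 1] → 13

0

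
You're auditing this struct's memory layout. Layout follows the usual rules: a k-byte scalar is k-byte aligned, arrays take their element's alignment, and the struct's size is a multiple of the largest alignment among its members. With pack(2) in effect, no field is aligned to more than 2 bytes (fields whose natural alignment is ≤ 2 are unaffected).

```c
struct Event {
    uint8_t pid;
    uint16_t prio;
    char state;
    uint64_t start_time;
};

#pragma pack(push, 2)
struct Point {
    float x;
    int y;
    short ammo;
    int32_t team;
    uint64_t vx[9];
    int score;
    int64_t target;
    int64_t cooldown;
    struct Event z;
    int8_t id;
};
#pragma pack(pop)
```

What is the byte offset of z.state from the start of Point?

110

Event: pid at 0 (size 1, align 1) → ends 1; pad 1 to align 2 for prio; prio at 2 (size 2, align 2) → ends 4; state at 4 (size 1, align 1) → ends 5; pad 3 to align 8 for start_time; start_time at 8 (size 8, align 8) → ends 16; total 16 bytes, alignment 8
x at 0 (size 4, align 2) → ends 4
y at 4 (size 4, align 2) → ends 8
ammo at 8 (size 2, align 2) → ends 10
team at 10 (size 4, align 2) → ends 14
vx at 14 (size 72, align 2) → ends 86
score at 86 (size 4, align 2) → ends 90
target at 90 (size 8, align 2) → ends 98
cooldown at 98 (size 8, align 2) → ends 106
z at 106 (size 16, align 2) → ends 122
within Event: state at 4
106 + 4 = 110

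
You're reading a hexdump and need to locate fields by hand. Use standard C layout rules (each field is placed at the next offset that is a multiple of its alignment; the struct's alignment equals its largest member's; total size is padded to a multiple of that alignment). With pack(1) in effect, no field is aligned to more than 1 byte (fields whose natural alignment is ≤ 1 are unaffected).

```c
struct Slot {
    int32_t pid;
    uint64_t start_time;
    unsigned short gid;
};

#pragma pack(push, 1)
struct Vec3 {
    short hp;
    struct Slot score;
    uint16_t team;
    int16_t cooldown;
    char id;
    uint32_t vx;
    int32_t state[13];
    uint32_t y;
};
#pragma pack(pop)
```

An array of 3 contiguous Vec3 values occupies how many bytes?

273

Slot: @0: pid [4B, align 4] → 4; +4 pad (align 8); @8: start_time [8B, align 8] → 16; @16: gid [2B, align 2] → 18; +6 tail pad (align 8); size 24, align 8
@0: hp [2B, align 1] → 2
@2: score [24B, align 1] → 26
@26: team [2B, align 1] → 28
@28: cooldown [2B, align 1] → 30
@30: id [1B, align 1] → 31
@31: vx [4B, align 1] → 35
@35: state [52B, align 1] → 87
@87: y [4B, align 1] → 91
size 91, align 1
array of 3: 3 × 91 = 273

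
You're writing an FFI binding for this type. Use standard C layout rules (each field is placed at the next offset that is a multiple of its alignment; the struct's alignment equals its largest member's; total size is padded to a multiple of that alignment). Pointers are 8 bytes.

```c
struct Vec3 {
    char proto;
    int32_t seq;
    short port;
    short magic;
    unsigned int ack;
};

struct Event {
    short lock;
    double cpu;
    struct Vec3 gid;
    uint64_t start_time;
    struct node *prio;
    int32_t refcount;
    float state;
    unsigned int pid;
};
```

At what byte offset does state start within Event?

Vec3: 0..1  proto  (1B, 1-aligned); 1..4  -- padding (3B); 4..8  seq  (4B, 4-aligned); 8..10  port  (2B, 2-aligned); 10..12  magic  (2B, 2-aligned); 12..16  ack  (4B, 4-aligned); sizeof = 16, alignof = 4
0..2  lock  (2B, 2-aligned)
2..8  -- padding (6B)
8..16  cpu  (8B, 8-aligned)
16..32  gid  (16B, 4-aligned)
32..40  start_time  (8B, 8-aligned)
40..48  prio  (8B, 8-aligned)
48..52  refcount  (4B, 4-aligned)
52..56  state  (4B, 4-aligned)

52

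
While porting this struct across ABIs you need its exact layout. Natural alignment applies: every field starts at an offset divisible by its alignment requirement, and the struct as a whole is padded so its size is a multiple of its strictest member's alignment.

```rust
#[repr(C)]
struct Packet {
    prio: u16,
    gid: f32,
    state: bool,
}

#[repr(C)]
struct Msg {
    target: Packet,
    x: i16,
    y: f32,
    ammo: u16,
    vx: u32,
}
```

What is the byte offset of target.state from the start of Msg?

Packet: @0: prio [2B, align 2] → 2; +2 pad (align 4); @4: gid [4B, align 4] → 8; @8: state [1B, align 1] → 9; +3 tail pad (align 4); size 12, align 4
@0: target [12B, align 4] → 12
within Packet: state at 8
0 + 8 = 8

8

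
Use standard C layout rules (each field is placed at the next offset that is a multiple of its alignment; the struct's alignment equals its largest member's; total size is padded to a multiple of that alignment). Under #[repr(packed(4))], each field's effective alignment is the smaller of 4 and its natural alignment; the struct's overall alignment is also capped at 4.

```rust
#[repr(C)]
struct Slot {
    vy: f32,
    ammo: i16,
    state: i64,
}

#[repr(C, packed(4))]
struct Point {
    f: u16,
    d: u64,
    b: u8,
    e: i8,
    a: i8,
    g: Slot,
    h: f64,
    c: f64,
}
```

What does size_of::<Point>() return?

Slot: @0: vy [4B, align 4] → 4; @4: ammo [2B, align 2] → 6; +2 pad (align 8); @8: state [8B, align 8] → 16; size 16, align 8
@0: f [2B, align 2] → 2
+2 pad (align 4)
@4: d [8B, align 4] → 12
@12: b [1B, align 1] → 13
@13: e [1B, align 1] → 14
@14: a [1B, align 1] → 15
+1 pad (align 4)
@16: g [16B, align 4] → 32
@32: h [8B, align 4] → 40
@40: c [8B, align 4] → 48
size 48, align 4

48 bytes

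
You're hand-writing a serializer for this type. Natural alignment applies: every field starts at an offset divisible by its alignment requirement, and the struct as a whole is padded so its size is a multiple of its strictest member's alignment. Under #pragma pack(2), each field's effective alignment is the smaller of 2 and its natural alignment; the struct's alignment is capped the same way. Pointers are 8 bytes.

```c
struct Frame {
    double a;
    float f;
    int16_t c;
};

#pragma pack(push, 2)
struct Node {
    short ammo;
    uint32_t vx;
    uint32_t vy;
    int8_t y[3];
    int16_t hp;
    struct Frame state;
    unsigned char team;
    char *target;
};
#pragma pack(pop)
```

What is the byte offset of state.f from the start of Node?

24

Frame: @0: a [8B, align 8] → 8; @8: f [4B, align 4] → 12; @12: c [2B, align 2] → 14; +2 tail pad (align 8); size 16, align 8
@0: ammo [2B, align 2] → 2
@2: vx [4B, align 2] → 6
@6: vy [4B, align 2] → 10
@10: y [3B, align 1] → 13
+1 pad (align 2)
@14: hp [2B, align 2] → 16
@16: state [16B, align 2] → 32
within Frame: f at 8
16 + 8 = 24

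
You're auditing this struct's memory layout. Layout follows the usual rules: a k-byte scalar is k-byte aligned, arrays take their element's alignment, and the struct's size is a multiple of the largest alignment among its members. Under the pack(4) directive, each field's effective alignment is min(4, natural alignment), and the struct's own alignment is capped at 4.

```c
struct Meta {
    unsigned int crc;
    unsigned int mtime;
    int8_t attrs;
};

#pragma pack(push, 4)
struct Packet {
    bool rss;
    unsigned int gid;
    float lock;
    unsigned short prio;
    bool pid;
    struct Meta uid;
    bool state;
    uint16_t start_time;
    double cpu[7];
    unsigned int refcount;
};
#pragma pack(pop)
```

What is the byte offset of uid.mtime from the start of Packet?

Meta: crc at 0 (size 4, align 4) → ends 4; mtime at 4 (size 4, align 4) → ends 8; attrs at 8 (size 1, align 1) → ends 9; tail pad 3 to reach multiple of 4; total 12 bytes, alignment 4
rss at 0 (size 1, align 1) → ends 1
pad 3 to align 4 for gid
gid at 4 (size 4, align 4) → ends 8
lock at 8 (size 4, align 4) → ends 12
prio at 12 (size 2, align 2) → ends 14
pid at 14 (size 1, align 1) → ends 15
pad 1 to align 4 for uid
uid at 16 (size 12, align 4) → ends 28
within Meta: mtime at 4
16 + 4 = 20

20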